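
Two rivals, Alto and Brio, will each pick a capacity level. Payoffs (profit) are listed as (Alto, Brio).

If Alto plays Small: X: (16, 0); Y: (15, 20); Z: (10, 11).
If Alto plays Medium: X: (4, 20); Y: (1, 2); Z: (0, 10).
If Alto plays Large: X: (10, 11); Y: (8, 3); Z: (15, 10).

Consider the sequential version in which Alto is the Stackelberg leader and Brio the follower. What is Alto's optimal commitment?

Small

Work backward from Brio's decision.
- Small → Brio plays Y (best of 0, 20, 11); Alto gets 15.
- Medium → Brio plays X (best of 20, 2, 10); Alto gets 4.
- Large → Brio plays X (best of 11, 3, 10); Alto gets 10.
Alto's induced payoffs are 15, 4, 10, so Alto commits to Small. Subgame-perfect outcome: (Small, Y) with payoffs (15, 20).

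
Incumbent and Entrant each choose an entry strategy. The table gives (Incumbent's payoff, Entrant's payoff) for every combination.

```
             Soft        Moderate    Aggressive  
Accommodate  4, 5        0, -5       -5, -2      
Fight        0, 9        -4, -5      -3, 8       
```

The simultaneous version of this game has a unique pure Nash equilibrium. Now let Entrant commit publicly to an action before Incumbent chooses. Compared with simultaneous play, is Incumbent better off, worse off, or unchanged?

Solve by backward induction (Entrant leads).
- Soft → Incumbent plays Accommodate (best of 4, 0); Entrant gets 5.
- Moderate → Incumbent plays Accommodate (best of 0, -4); Entrant gets -5.
- Aggressive → Incumbent plays Fight (best of -5, -3); Entrant gets 8.
Entrant's induced payoffs are 5, -5, 8, so Entrant commits to Aggressive. Subgame-perfect outcome: (Fight, Aggressive) with payoffs (-3, 8).
Now find the simultaneous Nash equilibrium.
Incumbent's best replies: Soft→Accommodate; Moderate→Accommodate; Aggressive→Fight.
Entrant's best replies: Accommodate→Soft; Fight→Soft.
The unique mutual best reply is (Accommodate, Soft), giving (4, 5).
Incumbent earns -3 sequentially versus 4 at the Nash outcome: worse off.

worse off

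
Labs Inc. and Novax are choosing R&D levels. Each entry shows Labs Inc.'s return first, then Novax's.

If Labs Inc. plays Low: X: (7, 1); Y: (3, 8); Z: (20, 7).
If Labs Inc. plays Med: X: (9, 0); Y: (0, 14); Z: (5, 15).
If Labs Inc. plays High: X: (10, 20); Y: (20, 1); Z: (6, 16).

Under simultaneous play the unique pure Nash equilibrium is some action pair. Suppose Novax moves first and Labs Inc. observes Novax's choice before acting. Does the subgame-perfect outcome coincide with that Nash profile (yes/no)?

yes

Labs Inc. best-responds to each possible Novax move:
- X → Labs Inc. plays High (best of 7, 9, 10); Novax gets 20.
- Y → Labs Inc. plays High (best of 3, 0, 20); Novax gets 1.
- Z → Labs Inc. plays Low (best of 20, 5, 6); Novax gets 7.
Novax's induced payoffs are 20, 1, 7, so Novax commits to X. Subgame-perfect outcome: (High, X) with payoffs (10, 20).
For the simultaneous game, intersect best replies.
Labs Inc.'s best replies: X→High; Y→High; Z→Low.
Novax's best replies: Low→Y; Med→Z; High→X.
Only (High, X) has each player best-responding; Nash payoffs (10, 20).
Sequential outcome (High, X) coincides with the Nash profile (High, X).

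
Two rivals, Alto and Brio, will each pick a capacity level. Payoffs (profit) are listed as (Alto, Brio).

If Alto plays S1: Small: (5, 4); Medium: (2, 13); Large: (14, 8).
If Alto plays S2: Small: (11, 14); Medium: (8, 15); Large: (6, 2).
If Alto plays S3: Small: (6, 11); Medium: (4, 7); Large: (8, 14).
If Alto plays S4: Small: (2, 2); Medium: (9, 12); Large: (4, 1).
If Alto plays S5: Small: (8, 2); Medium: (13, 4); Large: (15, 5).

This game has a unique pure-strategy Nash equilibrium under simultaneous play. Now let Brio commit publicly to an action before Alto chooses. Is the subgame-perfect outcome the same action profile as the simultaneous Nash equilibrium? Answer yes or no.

no

Backward induction with Brio moving first.
- Small → Alto plays S2 (best of 5, 11, 6, 2, 8); Brio gets 14.
- Medium → Alto plays S5 (best of 2, 8, 4, 9, 13); Brio gets 4.
- Large → Alto plays S5 (best of 14, 6, 8, 4, 15); Brio gets 5.
Brio's induced payoffs are 14, 4, 5, so Brio commits to Small. Subgame-perfect outcome: (S2, Small) with payoffs (11, 14).
For the simultaneous game, intersect best replies.
Alto's best replies: Small→S2; Medium→S5; Large→S5.
Brio's best replies: S1→Medium; S2→Medium; S3→Large; S4→Medium; S5→Large.
Only (S5, Large) has each player best-responding; Nash payoffs (15, 5).
Sequential outcome (S2, Small) differs from the Nash profile (S5, Large).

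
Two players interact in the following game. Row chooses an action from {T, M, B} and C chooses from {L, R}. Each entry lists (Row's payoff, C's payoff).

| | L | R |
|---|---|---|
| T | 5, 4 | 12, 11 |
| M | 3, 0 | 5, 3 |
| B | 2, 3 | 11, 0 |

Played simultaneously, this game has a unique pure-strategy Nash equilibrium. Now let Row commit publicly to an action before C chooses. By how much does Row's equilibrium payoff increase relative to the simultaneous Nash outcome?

0

Backward induction with Row moving first.
- T: C compares 4, 11 and picks R; Row would get 12.
- M: C compares 0, 3 and picks R; Row would get 5.
- B: C compares 3, 0 and picks L; Row would get 2.
Among 12, 5, 2, the best is 12 at T. Subgame-perfect outcome: (T, R) with payoffs (12, 11).
Under simultaneous play:
Row's best replies: L→T; R→T.
C's best replies: T→R; M→R; B→L.
Only (T, R) has each player best-responding; Nash payoffs (12, 11).
Row's commitment gain: 12 − 12 = 0.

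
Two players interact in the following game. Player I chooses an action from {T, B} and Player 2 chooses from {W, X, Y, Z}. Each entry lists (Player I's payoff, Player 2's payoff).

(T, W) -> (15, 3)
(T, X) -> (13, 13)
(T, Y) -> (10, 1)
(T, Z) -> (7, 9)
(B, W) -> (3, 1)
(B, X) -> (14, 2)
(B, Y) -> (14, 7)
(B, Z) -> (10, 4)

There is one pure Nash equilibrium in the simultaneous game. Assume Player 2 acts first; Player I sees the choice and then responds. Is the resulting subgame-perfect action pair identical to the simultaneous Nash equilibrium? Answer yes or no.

Player I best-responds to each possible Player 2 move:
- W: BR = T, leader payoff 3.
- X: BR = B, leader payoff 2.
- Y: BR = B, leader payoff 7.
- Z: BR = B, leader payoff 4.
Among 3, 2, 7, 4, the best is 7 at Y. Subgame-perfect outcome: (B, Y) with payoffs (14, 7).
Now find the simultaneous Nash equilibrium.
Player I's best replies: W→T; X→B; Y→B; Z→B.
Player 2's best replies: T→X; B→Y.
The unique mutual best reply is (B, Y), giving (14, 7).
Sequential outcome (B, Y) coincides with the Nash profile (B, Y).

yes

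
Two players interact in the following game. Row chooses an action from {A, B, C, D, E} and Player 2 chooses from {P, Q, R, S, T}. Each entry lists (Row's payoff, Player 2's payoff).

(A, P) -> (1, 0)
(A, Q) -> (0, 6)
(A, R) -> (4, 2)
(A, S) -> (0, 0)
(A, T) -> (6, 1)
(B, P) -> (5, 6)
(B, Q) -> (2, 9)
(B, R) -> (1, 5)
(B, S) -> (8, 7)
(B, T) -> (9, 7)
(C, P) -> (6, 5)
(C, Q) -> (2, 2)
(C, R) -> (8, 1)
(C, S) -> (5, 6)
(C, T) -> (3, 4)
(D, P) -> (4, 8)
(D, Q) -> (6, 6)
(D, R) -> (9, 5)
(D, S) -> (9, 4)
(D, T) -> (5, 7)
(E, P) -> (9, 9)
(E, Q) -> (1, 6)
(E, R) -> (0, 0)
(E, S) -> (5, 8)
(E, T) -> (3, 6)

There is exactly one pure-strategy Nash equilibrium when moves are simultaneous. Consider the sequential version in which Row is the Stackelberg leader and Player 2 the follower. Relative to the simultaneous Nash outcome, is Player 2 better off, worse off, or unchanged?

Player 2 best-responds to each possible Row move:
- A: Player 2 compares 0, 6, 2, 0, 1 and picks Q; Row would get 0.
- B: Player 2 compares 6, 9, 5, 7, 7 and picks Q; Row would get 2.
- C: Player 2 compares 5, 2, 1, 6, 4 and picks S; Row would get 5.
- D: Player 2 compares 8, 6, 5, 4, 7 and picks P; Row would get 4.
- E: Player 2 compares 9, 6, 0, 8, 6 and picks P; Row would get 9.
Maximizing over 0, 2, 5, 4, 9, Row chooses E. Subgame-perfect outcome: (E, P) with payoffs (9, 9).
Now find the simultaneous Nash equilibrium.
Row's best replies: P→E; Q→D; R→D; S→D; T→B.
Player 2's best replies: A→Q; B→Q; C→S; D→P; E→P.
Only (E, P) has each player best-responding; Nash payoffs (9, 9).
Player 2 earns 9 sequentially versus 9 at the Nash outcome: unchanged.

unchanged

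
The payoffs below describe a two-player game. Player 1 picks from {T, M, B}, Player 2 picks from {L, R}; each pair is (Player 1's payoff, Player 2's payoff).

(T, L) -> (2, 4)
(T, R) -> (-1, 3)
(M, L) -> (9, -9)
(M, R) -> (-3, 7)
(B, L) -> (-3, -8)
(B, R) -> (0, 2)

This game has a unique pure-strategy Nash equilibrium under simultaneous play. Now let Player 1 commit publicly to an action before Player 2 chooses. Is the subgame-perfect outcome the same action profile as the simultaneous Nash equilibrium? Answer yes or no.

Backward induction with Player 1 moving first.
- T: BR = L, leader payoff 2.
- M: BR = R, leader payoff -3.
- B: BR = R, leader payoff 0.
Among 2, -3, 0, the best is 2 at T. Subgame-perfect outcome: (T, L) with payoffs (2, 4).
Under simultaneous play:
Player 1's best replies: L→M; R→B.
Player 2's best replies: T→L; M→R; B→R.
Only (B, R) has each player best-responding; Nash payoffs (0, 2).
Sequential outcome (T, L) differs from the Nash profile (B, R).

no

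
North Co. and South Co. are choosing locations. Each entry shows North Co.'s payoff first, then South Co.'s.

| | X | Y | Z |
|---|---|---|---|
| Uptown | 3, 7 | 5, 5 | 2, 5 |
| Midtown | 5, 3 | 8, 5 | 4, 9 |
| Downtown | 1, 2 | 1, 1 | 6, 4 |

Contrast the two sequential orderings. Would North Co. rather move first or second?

If North Co. leads: South Co.'s best replies are Uptown→X, Midtown→Z, Downtown→Z; North Co.'s induced payoffs 3, 4, 6; outcome (Downtown, Z), payoffs (6, 4).
If South Co. leads: North Co.'s best replies are X→Midtown, Y→Midtown, Z→Downtown; South Co.'s induced payoffs 3, 5, 4; outcome (Midtown, Y), payoffs (8, 5).
North Co. gets 6 moving first and 8 moving second, so North Co. prefers to move second.

second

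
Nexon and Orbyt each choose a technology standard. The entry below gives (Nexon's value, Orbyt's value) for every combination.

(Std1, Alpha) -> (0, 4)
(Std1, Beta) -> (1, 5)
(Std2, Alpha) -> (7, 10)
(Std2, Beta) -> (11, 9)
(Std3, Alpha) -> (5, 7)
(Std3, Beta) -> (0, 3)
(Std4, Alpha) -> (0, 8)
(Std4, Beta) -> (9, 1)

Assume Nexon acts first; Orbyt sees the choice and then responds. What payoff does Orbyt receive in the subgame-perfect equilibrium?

Solve by backward induction (Nexon leads).
- Std1 → Orbyt plays Beta (best of 4, 5); Nexon gets 1.
- Std2 → Orbyt plays Alpha (best of 10, 9); Nexon gets 7.
- Std3 → Orbyt plays Alpha (best of 7, 3); Nexon gets 5.
- Std4 → Orbyt plays Alpha (best of 8, 1); Nexon gets 0.
Maximizing over 1, 7, 5, 0, Nexon chooses Std2. Subgame-perfect outcome: (Std2, Alpha) with payoffs (7, 10).

10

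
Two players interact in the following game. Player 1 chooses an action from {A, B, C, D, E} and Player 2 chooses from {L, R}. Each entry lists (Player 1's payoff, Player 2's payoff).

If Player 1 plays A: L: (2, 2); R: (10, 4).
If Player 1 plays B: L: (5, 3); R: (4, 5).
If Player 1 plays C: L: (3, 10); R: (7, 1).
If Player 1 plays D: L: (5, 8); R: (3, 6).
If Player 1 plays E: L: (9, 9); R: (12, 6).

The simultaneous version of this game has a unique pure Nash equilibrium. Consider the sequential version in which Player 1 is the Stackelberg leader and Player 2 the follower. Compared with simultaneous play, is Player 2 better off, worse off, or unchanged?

Work backward from Player 2's decision.
- A → Player 2 plays R (best of 2, 4); Player 1 gets 10.
- B → Player 2 plays R (best of 3, 5); Player 1 gets 4.
- C → Player 2 plays L (best of 10, 1); Player 1 gets 3.
- D → Player 2 plays L (best of 8, 6); Player 1 gets 5.
- E → Player 2 plays L (best of 9, 6); Player 1 gets 9.
Player 1's induced payoffs are 10, 4, 3, 5, 9, so Player 1 commits to A. Subgame-perfect outcome: (A, R) with payoffs (10, 4).
For the simultaneous game, intersect best replies.
Player 1's best replies: L→E; R→E.
Player 2's best replies: A→R; B→R; C→L; D→L; E→L.
Only (E, L) has each player best-responding; Nash payoffs (9, 9).
Player 2 earns 4 sequentially versus 9 at the Nash outcome: worse off.

worse off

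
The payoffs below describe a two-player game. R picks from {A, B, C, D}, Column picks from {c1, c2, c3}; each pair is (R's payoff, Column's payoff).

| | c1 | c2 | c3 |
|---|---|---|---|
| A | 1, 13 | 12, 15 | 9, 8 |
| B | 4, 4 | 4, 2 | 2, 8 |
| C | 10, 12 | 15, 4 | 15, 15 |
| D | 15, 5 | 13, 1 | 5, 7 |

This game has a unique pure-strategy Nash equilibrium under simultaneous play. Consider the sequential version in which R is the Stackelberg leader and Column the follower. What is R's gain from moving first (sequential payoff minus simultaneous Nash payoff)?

Column best-responds to each possible R move:
- A → Column plays c2 (best of 13, 15, 8); R gets 12.
- B → Column plays c3 (best of 4, 2, 8); R gets 2.
- C → Column plays c3 (best of 12, 4, 15); R gets 15.
- D → Column plays c3 (best of 5, 1, 7); R gets 5.
Maximizing over 12, 2, 15, 5, R chooses C. Subgame-perfect outcome: (C, c3) with payoffs (15, 15).
For the simultaneous game, intersect best replies.
R's best replies: c1→D; c2→C; c3→C.
Column's best replies: A→c2; B→c3; C→c3; D→c3.
The unique mutual best reply is (C, c3), giving (15, 15).
R's commitment gain: 15 − 15 = 0.

0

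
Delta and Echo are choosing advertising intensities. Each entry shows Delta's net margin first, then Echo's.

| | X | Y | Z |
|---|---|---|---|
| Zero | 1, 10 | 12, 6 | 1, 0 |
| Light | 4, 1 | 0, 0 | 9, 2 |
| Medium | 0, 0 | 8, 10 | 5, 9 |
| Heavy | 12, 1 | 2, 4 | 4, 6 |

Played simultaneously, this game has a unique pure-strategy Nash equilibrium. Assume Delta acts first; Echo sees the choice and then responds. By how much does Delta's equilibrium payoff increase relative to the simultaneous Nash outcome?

Backward induction with Delta moving first.
- Zero: Echo compares 10, 6, 0 and picks X; Delta would get 1.
- Light: Echo compares 1, 0, 2 and picks Z; Delta would get 9.
- Medium: Echo compares 0, 10, 9 and picks Y; Delta would get 8.
- Heavy: Echo compares 1, 4, 6 and picks Z; Delta would get 4.
Among 1, 9, 8, 4, the best is 9 at Light. Subgame-perfect outcome: (Light, Z) with payoffs (9, 2).
Now find the simultaneous Nash equilibrium.
Delta's best replies: X→Heavy; Y→Zero; Z→Light.
Echo's best replies: Zero→X; Light→Z; Medium→Y; Heavy→Z.
Only (Light, Z) has each player best-responding; Nash payoffs (9, 2).
Delta's commitment gain: 9 − 9 = 0.

0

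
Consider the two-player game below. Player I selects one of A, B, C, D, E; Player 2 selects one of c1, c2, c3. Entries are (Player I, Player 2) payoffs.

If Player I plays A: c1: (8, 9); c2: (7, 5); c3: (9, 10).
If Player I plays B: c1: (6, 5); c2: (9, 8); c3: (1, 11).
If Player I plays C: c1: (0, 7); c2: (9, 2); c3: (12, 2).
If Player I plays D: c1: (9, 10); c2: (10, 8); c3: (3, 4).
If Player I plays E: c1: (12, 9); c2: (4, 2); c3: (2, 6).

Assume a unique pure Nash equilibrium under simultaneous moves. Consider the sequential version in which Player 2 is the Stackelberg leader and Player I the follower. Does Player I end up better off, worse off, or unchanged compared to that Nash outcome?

Solve by backward induction (Player 2 leads).
- c1: BR = E, leader payoff 9.
- c2: BR = D, leader payoff 8.
- c3: BR = C, leader payoff 2.
Player 2's induced payoffs are 9, 8, 2, so Player 2 commits to c1. Subgame-perfect outcome: (E, c1) with payoffs (12, 9).
Under simultaneous play:
Player I's best replies: c1→E; c2→D; c3→C.
Player 2's best replies: A→c3; B→c3; C→c1; D→c1; E→c1.
Only (E, c1) has each player best-responding; Nash payoffs (12, 9).
Player I earns 12 sequentially versus 12 at the Nash outcome: unchanged.

unchanged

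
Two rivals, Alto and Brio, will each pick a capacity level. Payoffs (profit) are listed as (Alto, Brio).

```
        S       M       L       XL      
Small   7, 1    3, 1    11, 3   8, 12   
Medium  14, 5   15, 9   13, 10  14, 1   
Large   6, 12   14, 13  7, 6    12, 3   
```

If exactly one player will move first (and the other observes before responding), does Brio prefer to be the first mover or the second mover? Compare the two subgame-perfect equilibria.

second

If Alto leads: Brio's best replies are Small→XL, Medium→L, Large→M; Alto's induced payoffs 8, 13, 14; outcome (Large, M), payoffs (14, 13).
If Brio leads: Alto's best replies are S→Medium, M→Medium, L→Medium, XL→Medium; Brio's induced payoffs 5, 9, 10, 1; outcome (Medium, L), payoffs (13, 10).
Brio gets 10 moving first and 13 moving second, so Brio prefers to move second.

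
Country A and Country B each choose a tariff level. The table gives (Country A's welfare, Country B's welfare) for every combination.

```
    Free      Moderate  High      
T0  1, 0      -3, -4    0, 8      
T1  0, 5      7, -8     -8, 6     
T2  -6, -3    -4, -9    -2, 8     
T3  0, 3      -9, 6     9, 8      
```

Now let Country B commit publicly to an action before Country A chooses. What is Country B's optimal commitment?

Backward induction with Country B moving first.
- Free → Country A plays T0 (best of 1, 0, -6, 0); Country B gets 0.
- Moderate → Country A plays T1 (best of -3, 7, -4, -9); Country B gets -8.
- High → Country A plays T3 (best of 0, -8, -2, 9); Country B gets 8.
Maximizing over 0, -8, 8, Country B chooses High. Subgame-perfect outcome: (T3, High) with payoffs (9, 8).

High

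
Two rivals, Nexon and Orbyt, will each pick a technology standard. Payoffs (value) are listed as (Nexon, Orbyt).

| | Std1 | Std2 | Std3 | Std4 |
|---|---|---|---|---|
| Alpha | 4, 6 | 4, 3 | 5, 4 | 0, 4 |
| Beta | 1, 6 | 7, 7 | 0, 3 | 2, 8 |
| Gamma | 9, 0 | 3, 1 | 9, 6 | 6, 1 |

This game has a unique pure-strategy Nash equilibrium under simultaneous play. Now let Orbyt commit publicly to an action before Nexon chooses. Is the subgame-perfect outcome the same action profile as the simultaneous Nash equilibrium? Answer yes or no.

no

Backward induction with Orbyt moving first.
- Std1: BR = Gamma, leader payoff 0.
- Std2: BR = Beta, leader payoff 7.
- Std3: BR = Gamma, leader payoff 6.
- Std4: BR = Gamma, leader payoff 1.
Maximizing over 0, 7, 6, 1, Orbyt chooses Std2. Subgame-perfect outcome: (Beta, Std2) with payoffs (7, 7).
For the simultaneous game, intersect best replies.
Nexon's best replies: Std1→Gamma; Std2→Beta; Std3→Gamma; Std4→Gamma.
Orbyt's best replies: Alpha→Std1; Beta→Std4; Gamma→Std3.
The unique mutual best reply is (Gamma, Std3), giving (9, 6).
Sequential outcome (Beta, Std2) differs from the Nash profile (Gamma, Std3).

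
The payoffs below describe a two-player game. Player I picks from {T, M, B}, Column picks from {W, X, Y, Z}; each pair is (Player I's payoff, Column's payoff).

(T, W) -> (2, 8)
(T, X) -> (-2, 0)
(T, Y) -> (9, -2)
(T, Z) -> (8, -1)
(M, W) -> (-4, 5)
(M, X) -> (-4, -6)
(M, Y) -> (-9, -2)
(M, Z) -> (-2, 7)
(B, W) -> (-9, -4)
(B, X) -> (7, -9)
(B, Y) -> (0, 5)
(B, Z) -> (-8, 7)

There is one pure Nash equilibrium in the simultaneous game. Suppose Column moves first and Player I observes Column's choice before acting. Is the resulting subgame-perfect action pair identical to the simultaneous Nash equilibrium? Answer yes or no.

yes

Solve by backward induction (Column leads).
- W → Player I plays T (best of 2, -4, -9); Column gets 8.
- X → Player I plays B (best of -2, -4, 7); Column gets -9.
- Y → Player I plays T (best of 9, -9, 0); Column gets -2.
- Z → Player I plays T (best of 8, -2, -8); Column gets -1.
Column's induced payoffs are 8, -9, -2, -1, so Column commits to W. Subgame-perfect outcome: (T, W) with payoffs (2, 8).
Now find the simultaneous Nash equilibrium.
Player I's best replies: W→T; X→B; Y→T; Z→T.
Column's best replies: T→W; M→Z; B→Z.
Only (T, W) has each player best-responding; Nash payoffs (2, 8).
Sequential outcome (T, W) coincides with the Nash profile (T, W).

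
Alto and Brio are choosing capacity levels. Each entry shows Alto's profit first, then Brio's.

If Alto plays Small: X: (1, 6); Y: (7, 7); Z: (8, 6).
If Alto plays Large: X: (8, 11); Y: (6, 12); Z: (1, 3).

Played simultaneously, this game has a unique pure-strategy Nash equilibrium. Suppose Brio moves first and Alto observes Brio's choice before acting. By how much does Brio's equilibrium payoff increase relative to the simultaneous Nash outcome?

4

Work backward from Alto's decision.
- X: Alto compares 1, 8 and picks Large; Brio would get 11.
- Y: Alto compares 7, 6 and picks Small; Brio would get 7.
- Z: Alto compares 8, 1 and picks Small; Brio would get 6.
Maximizing over 11, 7, 6, Brio chooses X. Subgame-perfect outcome: (Large, X) with payoffs (8, 11).
For the simultaneous game, intersect best replies.
Alto's best replies: X→Large; Y→Small; Z→Small.
Brio's best replies: Small→Y; Large→Y.
Only (Small, Y) has each player best-responding; Nash payoffs (7, 7).
Brio's commitment gain: 11 − 7 = 4.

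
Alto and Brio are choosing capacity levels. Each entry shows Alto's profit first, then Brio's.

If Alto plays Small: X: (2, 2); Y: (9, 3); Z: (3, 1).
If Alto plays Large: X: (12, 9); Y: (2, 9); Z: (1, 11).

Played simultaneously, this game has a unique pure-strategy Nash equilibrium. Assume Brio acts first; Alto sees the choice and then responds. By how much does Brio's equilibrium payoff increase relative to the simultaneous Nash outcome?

Backward induction with Brio moving first.
- X → Alto plays Large (best of 2, 12); Brio gets 9.
- Y → Alto plays Small (best of 9, 2); Brio gets 3.
- Z → Alto plays Small (best of 3, 1); Brio gets 1.
Maximizing over 9, 3, 1, Brio chooses X. Subgame-perfect outcome: (Large, X) with payoffs (12, 9).
Under simultaneous play:
Alto's best replies: X→Large; Y→Small; Z→Small.
Brio's best replies: Small→Y; Large→Z.
Only (Small, Y) has each player best-responding; Nash payoffs (9, 3).
Brio's commitment gain: 9 − 3 = 6.

6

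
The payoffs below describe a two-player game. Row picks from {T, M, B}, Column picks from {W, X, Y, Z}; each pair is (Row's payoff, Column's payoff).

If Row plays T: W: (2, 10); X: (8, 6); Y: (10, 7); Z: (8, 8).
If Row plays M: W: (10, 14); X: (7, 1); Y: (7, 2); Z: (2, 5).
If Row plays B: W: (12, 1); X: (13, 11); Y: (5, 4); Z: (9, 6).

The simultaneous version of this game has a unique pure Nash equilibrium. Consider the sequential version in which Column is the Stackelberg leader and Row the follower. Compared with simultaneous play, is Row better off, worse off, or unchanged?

Backward induction with Column moving first.
- W: BR = B, leader payoff 1.
- X: BR = B, leader payoff 11.
- Y: BR = T, leader payoff 7.
- Z: BR = B, leader payoff 6.
Among 1, 11, 7, 6, the best is 11 at X. Subgame-perfect outcome: (B, X) with payoffs (13, 11).
Now find the simultaneous Nash equilibrium.
Row's best replies: W→B; X→B; Y→T; Z→B.
Column's best replies: T→W; M→W; B→X.
The unique mutual best reply is (B, X), giving (13, 11).
Row earns 13 sequentially versus 13 at the Nash outcome: unchanged.

unchanged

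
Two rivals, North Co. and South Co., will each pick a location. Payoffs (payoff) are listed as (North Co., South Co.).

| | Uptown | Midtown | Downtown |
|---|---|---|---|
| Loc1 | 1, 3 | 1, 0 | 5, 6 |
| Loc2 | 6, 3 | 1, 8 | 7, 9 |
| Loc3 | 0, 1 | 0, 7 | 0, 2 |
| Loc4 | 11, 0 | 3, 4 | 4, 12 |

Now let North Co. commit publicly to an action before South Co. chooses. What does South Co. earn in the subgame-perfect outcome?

9

South Co. best-responds to each possible North Co. move:
- Loc1: BR = Downtown, leader payoff 5.
- Loc2: BR = Downtown, leader payoff 7.
- Loc3: BR = Midtown, leader payoff 0.
- Loc4: BR = Downtown, leader payoff 4.
Among 5, 7, 0, 4, the best is 7 at Loc2. Subgame-perfect outcome: (Loc2, Downtown) with payoffs (7, 9).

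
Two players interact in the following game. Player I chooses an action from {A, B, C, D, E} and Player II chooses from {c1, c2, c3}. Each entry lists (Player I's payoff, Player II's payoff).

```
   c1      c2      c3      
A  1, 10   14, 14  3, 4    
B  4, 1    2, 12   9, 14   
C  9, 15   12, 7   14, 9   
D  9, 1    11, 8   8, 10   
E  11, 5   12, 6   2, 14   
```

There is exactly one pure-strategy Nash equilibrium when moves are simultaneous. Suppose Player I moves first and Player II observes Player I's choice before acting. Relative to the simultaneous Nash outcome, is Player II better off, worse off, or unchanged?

Solve by backward induction (Player I leads).
- A: BR = c2, leader payoff 14.
- B: BR = c3, leader payoff 9.
- C: BR = c1, leader payoff 9.
- D: BR = c3, leader payoff 8.
- E: BR = c3, leader payoff 2.
Among 14, 9, 9, 8, 2, the best is 14 at A. Subgame-perfect outcome: (A, c2) with payoffs (14, 14).
Now find the simultaneous Nash equilibrium.
Player I's best replies: c1→E; c2→A; c3→C.
Player II's best replies: A→c2; B→c3; C→c1; D→c3; E→c3.
The unique mutual best reply is (A, c2), giving (14, 14).
Player II earns 14 sequentially versus 14 at the Nash outcome: unchanged.

unchanged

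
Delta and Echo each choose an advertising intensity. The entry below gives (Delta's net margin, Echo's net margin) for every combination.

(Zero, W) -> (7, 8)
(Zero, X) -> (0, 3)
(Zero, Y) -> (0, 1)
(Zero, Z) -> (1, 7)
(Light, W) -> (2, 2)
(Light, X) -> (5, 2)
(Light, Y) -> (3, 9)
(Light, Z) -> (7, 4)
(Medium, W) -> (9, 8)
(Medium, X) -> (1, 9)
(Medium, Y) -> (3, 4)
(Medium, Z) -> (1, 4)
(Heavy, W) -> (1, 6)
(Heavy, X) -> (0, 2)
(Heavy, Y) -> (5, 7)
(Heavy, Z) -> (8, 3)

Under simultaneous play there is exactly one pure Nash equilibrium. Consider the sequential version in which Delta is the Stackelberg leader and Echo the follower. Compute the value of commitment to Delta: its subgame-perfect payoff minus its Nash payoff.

Echo best-responds to each possible Delta move:
- Zero: Echo compares 8, 3, 1, 7 and picks W; Delta would get 7.
- Light: Echo compares 2, 2, 9, 4 and picks Y; Delta would get 3.
- Medium: Echo compares 8, 9, 4, 4 and picks X; Delta would get 1.
- Heavy: Echo compares 6, 2, 7, 3 and picks Y; Delta would get 5.
Among 7, 3, 1, 5, the best is 7 at Zero. Subgame-perfect outcome: (Zero, W) with payoffs (7, 8).
Now find the simultaneous Nash equilibrium.
Delta's best replies: W→Medium; X→Light; Y→Heavy; Z→Heavy.
Echo's best replies: Zero→W; Light→Y; Medium→X; Heavy→Y.
Only (Heavy, Y) has each player best-responding; Nash payoffs (5, 7).
Delta's commitment gain: 7 − 5 = 2.

2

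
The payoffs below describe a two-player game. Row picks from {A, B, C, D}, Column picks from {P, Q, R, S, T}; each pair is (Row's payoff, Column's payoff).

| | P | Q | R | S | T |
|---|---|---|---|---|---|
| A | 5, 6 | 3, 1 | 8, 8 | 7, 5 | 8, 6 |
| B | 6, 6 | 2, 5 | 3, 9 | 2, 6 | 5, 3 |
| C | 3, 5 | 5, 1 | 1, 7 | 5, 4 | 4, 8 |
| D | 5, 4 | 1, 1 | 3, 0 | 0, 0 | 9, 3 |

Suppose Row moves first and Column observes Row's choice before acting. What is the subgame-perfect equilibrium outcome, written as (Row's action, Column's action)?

Column best-responds to each possible Row move:
- A: BR = R, leader payoff 8.
- B: BR = R, leader payoff 3.
- C: BR = T, leader payoff 4.
- D: BR = P, leader payoff 5.
Maximizing over 8, 3, 4, 5, Row chooses A. Subgame-perfect outcome: (A, R) with payoffs (8, 8).

(A, R)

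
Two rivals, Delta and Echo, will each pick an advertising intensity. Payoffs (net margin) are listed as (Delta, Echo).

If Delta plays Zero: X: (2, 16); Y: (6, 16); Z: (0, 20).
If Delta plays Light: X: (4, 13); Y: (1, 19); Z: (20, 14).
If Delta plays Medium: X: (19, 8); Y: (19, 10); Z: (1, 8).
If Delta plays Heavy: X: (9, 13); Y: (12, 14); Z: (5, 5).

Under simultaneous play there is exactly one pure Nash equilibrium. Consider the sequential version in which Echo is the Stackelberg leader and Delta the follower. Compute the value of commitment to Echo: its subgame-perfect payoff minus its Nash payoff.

4

Delta best-responds to each possible Echo move:
- X: Delta compares 2, 4, 19, 9 and picks Medium; Echo would get 8.
- Y: Delta compares 6, 1, 19, 12 and picks Medium; Echo would get 10.
- Z: Delta compares 0, 20, 1, 5 and picks Light; Echo would get 14.
Among 8, 10, 14, the best is 14 at Z. Subgame-perfect outcome: (Light, Z) with payoffs (20, 14).
Now find the simultaneous Nash equilibrium.
Delta's best replies: X→Medium; Y→Medium; Z→Light.
Echo's best replies: Zero→Z; Light→Y; Medium→Y; Heavy→Y.
The unique mutual best reply is (Medium, Y), giving (19, 10).
Echo's commitment gain: 14 − 10 = 4.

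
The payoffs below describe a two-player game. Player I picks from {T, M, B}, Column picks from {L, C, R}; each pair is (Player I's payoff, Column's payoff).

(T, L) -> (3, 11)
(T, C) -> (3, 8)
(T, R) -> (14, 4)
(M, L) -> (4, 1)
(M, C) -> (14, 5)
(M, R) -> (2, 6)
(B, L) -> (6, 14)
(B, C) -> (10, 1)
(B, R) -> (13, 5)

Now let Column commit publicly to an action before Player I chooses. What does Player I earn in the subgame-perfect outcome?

6

Solve by backward induction (Column leads).
- L: BR = B, leader payoff 14.
- C: BR = M, leader payoff 5.
- R: BR = T, leader payoff 4.
Maximizing over 14, 5, 4, Column chooses L. Subgame-perfect outcome: (B, L) with payoffs (6, 14).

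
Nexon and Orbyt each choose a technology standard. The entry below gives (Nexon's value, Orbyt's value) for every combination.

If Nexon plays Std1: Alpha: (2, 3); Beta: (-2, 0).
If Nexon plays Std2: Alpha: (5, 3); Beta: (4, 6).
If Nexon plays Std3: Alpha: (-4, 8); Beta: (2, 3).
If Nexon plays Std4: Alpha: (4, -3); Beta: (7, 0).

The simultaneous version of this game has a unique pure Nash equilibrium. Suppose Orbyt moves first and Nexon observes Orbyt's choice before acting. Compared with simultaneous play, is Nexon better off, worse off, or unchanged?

Backward induction with Orbyt moving first.
- Alpha: Nexon compares 2, 5, -4, 4 and picks Std2; Orbyt would get 3.
- Beta: Nexon compares -2, 4, 2, 7 and picks Std4; Orbyt would get 0.
Maximizing over 3, 0, Orbyt chooses Alpha. Subgame-perfect outcome: (Std2, Alpha) with payoffs (5, 3).
Under simultaneous play:
Nexon's best replies: Alpha→Std2; Beta→Std4.
Orbyt's best replies: Std1→Alpha; Std2→Beta; Std3→Alpha; Std4→Beta.
The unique mutual best reply is (Std4, Beta), giving (7, 0).
Nexon earns 5 sequentially versus 7 at the Nash outcome: worse off.

worse off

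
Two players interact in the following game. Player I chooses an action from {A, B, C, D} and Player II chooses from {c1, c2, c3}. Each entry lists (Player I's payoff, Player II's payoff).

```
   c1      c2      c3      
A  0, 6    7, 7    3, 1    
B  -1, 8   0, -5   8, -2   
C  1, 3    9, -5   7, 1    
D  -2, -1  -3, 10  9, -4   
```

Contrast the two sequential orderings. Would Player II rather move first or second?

second

If Player I leads: Player II's best replies are A→c2, B→c1, C→c1, D→c2; Player I's induced payoffs 7, -1, 1, -3; outcome (A, c2), payoffs (7, 7).
If Player II leads: Player I's best replies are c1→C, c2→C, c3→D; Player II's induced payoffs 3, -5, -4; outcome (C, c1), payoffs (1, 3).
Player II gets 3 moving first and 7 moving second, so Player II prefers to move second.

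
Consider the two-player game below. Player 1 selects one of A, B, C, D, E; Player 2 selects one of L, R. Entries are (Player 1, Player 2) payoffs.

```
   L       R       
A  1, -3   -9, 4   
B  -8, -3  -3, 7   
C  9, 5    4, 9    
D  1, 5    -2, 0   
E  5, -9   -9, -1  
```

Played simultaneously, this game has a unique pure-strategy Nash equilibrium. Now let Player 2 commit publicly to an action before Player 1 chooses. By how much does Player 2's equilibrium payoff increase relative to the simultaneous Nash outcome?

0

Work backward from Player 1's decision.
- L → Player 1 plays C (best of 1, -8, 9, 1, 5); Player 2 gets 5.
- R → Player 1 plays C (best of -9, -3, 4, -2, -9); Player 2 gets 9.
Among 5, 9, the best is 9 at R. Subgame-perfect outcome: (C, R) with payoffs (4, 9).
For the simultaneous game, intersect best replies.
Player 1's best replies: L→C; R→C.
Player 2's best replies: A→R; B→R; C→R; D→L; E→R.
The unique mutual best reply is (C, R), giving (4, 9).
Player 2's commitment gain: 9 − 9 = 0.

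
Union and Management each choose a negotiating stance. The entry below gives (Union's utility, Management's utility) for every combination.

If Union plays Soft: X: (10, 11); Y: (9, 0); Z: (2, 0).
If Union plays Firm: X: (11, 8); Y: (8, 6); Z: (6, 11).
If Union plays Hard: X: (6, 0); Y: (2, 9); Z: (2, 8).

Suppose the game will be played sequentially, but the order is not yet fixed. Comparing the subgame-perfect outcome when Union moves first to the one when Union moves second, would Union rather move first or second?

If Union leads: Management's best replies are Soft→X, Firm→Z, Hard→Y; Union's induced payoffs 10, 6, 2; outcome (Soft, X), payoffs (10, 11).
If Management leads: Union's best replies are X→Firm, Y→Soft, Z→Firm; Management's induced payoffs 8, 0, 11; outcome (Firm, Z), payoffs (6, 11).
Union gets 10 moving first and 6 moving second, so Union prefers to move first.

first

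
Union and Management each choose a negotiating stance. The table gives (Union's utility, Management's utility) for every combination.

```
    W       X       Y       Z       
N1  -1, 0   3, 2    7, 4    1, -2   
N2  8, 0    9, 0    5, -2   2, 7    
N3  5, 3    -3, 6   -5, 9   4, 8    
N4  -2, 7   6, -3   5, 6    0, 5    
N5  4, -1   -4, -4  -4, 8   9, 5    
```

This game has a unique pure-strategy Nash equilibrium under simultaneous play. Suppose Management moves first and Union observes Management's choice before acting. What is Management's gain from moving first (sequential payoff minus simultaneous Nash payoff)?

1

Backward induction with Management moving first.
- W: Union compares -1, 8, 5, -2, 4 and picks N2; Management would get 0.
- X: Union compares 3, 9, -3, 6, -4 and picks N2; Management would get 0.
- Y: Union compares 7, 5, -5, 5, -4 and picks N1; Management would get 4.
- Z: Union compares 1, 2, 4, 0, 9 and picks N5; Management would get 5.
Among 0, 0, 4, 5, the best is 5 at Z. Subgame-perfect outcome: (N5, Z) with payoffs (9, 5).
Under simultaneous play:
Union's best replies: W→N2; X→N2; Y→N1; Z→N5.
Management's best replies: N1→Y; N2→Z; N3→Y; N4→W; N5→Y.
Only (N1, Y) has each player best-responding; Nash payoffs (7, 4).
Management's commitment gain: 5 − 4 = 1.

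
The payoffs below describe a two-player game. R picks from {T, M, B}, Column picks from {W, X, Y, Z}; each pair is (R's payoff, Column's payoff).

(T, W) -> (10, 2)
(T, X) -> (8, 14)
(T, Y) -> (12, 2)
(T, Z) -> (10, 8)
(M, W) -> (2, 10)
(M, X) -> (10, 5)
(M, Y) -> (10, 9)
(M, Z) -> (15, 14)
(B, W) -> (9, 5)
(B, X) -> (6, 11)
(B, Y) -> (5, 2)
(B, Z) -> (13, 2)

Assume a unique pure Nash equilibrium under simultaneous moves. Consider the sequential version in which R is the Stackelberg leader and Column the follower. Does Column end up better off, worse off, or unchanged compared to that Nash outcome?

Work backward from Column's decision.
- T → Column plays X (best of 2, 14, 2, 8); R gets 8.
- M → Column plays Z (best of 10, 5, 9, 14); R gets 15.
- B → Column plays X (best of 5, 11, 2, 2); R gets 6.
Among 8, 15, 6, the best is 15 at M. Subgame-perfect outcome: (M, Z) with payoffs (15, 14).
For the simultaneous game, intersect best replies.
R's best replies: W→T; X→M; Y→T; Z→M.
Column's best replies: T→X; M→Z; B→X.
Only (M, Z) has each player best-responding; Nash payoffs (15, 14).
Column earns 14 sequentially versus 14 at the Nash outcome: unchanged.

unchanged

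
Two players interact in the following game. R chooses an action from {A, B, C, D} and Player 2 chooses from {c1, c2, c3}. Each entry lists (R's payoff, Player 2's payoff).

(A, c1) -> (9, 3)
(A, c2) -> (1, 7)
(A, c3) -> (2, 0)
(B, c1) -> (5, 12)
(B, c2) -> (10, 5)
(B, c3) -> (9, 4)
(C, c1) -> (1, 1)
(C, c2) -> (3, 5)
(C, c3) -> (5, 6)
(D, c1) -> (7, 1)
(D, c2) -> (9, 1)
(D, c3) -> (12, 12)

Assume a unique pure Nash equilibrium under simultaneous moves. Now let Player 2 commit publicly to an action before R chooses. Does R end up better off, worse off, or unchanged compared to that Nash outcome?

Work backward from R's decision.
- c1: R compares 9, 5, 1, 7 and picks A; Player 2 would get 3.
- c2: R compares 1, 10, 3, 9 and picks B; Player 2 would get 5.
- c3: R compares 2, 9, 5, 12 and picks D; Player 2 would get 12.
Maximizing over 3, 5, 12, Player 2 chooses c3. Subgame-perfect outcome: (D, c3) with payoffs (12, 12).
Under simultaneous play:
R's best replies: c1→A; c2→B; c3→D.
Player 2's best replies: A→c2; B→c1; C→c3; D→c3.
The unique mutual best reply is (D, c3), giving (12, 12).
R earns 12 sequentially versus 12 at the Nash outcome: unchanged.

unchanged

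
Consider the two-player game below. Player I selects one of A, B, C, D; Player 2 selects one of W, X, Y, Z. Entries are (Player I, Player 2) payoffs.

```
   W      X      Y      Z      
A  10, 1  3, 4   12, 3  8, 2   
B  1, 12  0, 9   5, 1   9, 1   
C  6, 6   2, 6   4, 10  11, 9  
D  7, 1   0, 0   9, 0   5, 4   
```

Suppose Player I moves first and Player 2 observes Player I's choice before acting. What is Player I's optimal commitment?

D

Solve by backward induction (Player I leads).
- A: BR = X, leader payoff 3.
- B: BR = W, leader payoff 1.
- C: BR = Y, leader payoff 4.
- D: BR = Z, leader payoff 5.
Player I's induced payoffs are 3, 1, 4, 5, so Player I commits to D. Subgame-perfect outcome: (D, Z) with payoffs (5, 4).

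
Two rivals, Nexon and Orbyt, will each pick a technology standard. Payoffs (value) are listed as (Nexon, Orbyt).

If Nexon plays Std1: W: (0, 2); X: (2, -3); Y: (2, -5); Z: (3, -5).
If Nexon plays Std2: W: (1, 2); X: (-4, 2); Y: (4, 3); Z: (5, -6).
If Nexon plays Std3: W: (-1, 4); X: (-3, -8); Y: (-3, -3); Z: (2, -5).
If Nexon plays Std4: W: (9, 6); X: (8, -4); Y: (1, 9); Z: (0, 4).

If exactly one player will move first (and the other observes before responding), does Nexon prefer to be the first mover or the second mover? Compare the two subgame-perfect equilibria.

second

If Nexon leads: Orbyt's best replies are Std1→W, Std2→Y, Std3→W, Std4→Y; Nexon's induced payoffs 0, 4, -1, 1; outcome (Std2, Y), payoffs (4, 3).
If Orbyt leads: Nexon's best replies are W→Std4, X→Std4, Y→Std2, Z→Std2; Orbyt's induced payoffs 6, -4, 3, -6; outcome (Std4, W), payoffs (9, 6).
Nexon gets 4 moving first and 9 moving second, so Nexon prefers to move second.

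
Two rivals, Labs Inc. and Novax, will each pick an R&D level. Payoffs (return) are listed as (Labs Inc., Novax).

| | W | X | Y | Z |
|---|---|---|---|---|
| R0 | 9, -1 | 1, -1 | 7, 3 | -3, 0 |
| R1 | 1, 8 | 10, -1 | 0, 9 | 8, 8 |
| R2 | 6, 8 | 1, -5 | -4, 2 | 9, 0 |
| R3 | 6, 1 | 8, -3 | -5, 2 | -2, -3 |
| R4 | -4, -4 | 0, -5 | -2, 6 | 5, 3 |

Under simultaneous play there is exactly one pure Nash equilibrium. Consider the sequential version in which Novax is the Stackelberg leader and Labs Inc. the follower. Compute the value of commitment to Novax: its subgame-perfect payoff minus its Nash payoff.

Solve by backward induction (Novax leads).
- W: Labs Inc. compares 9, 1, 6, 6, -4 and picks R0; Novax would get -1.
- X: Labs Inc. compares 1, 10, 1, 8, 0 and picks R1; Novax would get -1.
- Y: Labs Inc. compares 7, 0, -4, -5, -2 and picks R0; Novax would get 3.
- Z: Labs Inc. compares -3, 8, 9, -2, 5 and picks R2; Novax would get 0.
Among -1, -1, 3, 0, the best is 3 at Y. Subgame-perfect outcome: (R0, Y) with payoffs (7, 3).
Under simultaneous play:
Labs Inc.'s best replies: W→R0; X→R1; Y→R0; Z→R2.
Novax's best replies: R0→Y; R1→Y; R2→W; R3→Y; R4→Y.
The unique mutual best reply is (R0, Y), giving (7, 3).
Novax's commitment gain: 3 − 3 = 0.

0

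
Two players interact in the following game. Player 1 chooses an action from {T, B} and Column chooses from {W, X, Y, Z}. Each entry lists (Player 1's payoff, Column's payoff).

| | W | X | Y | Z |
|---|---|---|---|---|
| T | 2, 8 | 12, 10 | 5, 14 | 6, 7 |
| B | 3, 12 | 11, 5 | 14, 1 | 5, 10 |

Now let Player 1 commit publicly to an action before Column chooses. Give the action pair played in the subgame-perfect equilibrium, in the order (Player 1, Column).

(T, Y)

Column best-responds to each possible Player 1 move:
- T: BR = Y, leader payoff 5.
- B: BR = W, leader payoff 3.
Among 5, 3, the best is 5 at T. Subgame-perfect outcome: (T, Y) with payoffs (5, 14).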